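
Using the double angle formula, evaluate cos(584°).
cos(584°) = cos²292° - sin²292° = -0.7193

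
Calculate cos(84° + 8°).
cos(84° + 8°) = cos 84° cos 8° - sin 84° sin 8° = -0.0349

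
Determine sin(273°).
sin(273°) = -0.9986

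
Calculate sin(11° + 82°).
sin(11° + 82°) = sin 11° cos 82° + cos 11° sin 82° = 0.9986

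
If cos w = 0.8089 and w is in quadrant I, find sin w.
sin w = 0.5879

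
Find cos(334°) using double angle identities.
cos(334°) = cos²167° - sin²167° = 0.8988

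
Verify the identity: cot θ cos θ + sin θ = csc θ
LHS = cos²θ/sin θ + sin θ = (cos²θ + sin²θ)/sin θ = 1/sin θ = csc θ = RHS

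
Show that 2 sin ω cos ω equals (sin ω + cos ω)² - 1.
RHS = sin²ω + 2 sin ω cos ω + cos²ω - 1 = (sin²ω + cos²ω) + 2 sin ω cos ω - 1 = 1 + 2 sin ω cos ω - 1 = 2 sin ω cos ω = LHS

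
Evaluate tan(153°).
tan(153°) = -0.5095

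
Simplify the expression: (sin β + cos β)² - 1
(sin β + cos β)² - 1 = sin(2β) (using Pythagorean + double angle)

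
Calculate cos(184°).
cos(184°) = -0.9976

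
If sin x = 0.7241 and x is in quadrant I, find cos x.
cos x = 0.6897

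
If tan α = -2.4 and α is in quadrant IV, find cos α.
cos α = 0.3846 (using tan²α + 1 = sec²α)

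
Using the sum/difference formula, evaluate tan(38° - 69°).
tan(38° - 69°) = (tan 38° - tan 69°)/(1 + tan 38° tan 69°) = -0.6009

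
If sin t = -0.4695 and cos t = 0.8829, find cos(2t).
cos(2t) = cos²t - sin²t = 0.5591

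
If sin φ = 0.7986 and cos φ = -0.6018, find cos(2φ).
cos(2φ) = cos²φ - sin²φ = -0.2756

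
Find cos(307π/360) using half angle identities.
cos(307π/360) = -√((1 + cos 307π/180)/2) = -0.8949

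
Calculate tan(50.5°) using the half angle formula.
tan(50.5°) = sin 101° / (1 + cos 101°) = 1.213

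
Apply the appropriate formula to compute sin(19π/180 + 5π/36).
sin(19π/180 + 5π/36) = sin 19π/180 cos 5π/36 + cos 19π/180 sin 5π/36 = 0.6947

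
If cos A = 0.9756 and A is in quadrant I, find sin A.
sin A = 0.2196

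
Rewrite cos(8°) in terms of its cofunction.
cos(8°) = sin(90° - 8°) = sin(82°)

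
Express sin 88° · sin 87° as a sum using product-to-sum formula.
sin 88° sin 87° = (1/2)[cos(88°-87°) - cos(88°+87°)]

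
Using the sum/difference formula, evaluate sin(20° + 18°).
sin(20° + 18°) = sin 20° cos 18° + cos 20° sin 18° = 0.6157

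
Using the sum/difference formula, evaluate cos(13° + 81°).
cos(13° + 81°) = cos 13° cos 81° - sin 13° sin 81° = -0.06976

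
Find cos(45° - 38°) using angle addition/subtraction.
cos(45° - 38°) = cos 45° cos 38° + sin 45° sin 38° = 0.9925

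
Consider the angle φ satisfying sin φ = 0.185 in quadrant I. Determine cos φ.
cos φ = √(1 - sin²φ) = 0.9827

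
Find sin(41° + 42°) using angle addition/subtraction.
sin(41° + 42°) = sin 41° cos 42° + cos 41° sin 42° = 0.9925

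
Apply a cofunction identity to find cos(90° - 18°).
cos(90° - 18°) = sin(18°) = 0.309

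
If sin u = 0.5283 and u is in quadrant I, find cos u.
cos u = 0.8491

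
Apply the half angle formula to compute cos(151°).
cos(151°) = -√((1 + cos 302°)/2) = -0.8746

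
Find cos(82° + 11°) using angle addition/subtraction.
cos(82° + 11°) = cos 82° cos 11° - sin 82° sin 11° = -0.05234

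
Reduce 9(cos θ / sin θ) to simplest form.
9(cos θ / sin θ) = 9(cot θ) (using Quotient identity)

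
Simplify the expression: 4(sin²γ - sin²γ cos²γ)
4(sin²γ - sin²γ cos²γ) = 4(sin⁴γ) (using Factoring)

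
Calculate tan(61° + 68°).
tan(61° + 68°) = (tan 61° + tan 68°)/(1 - tan 61° tan 68°) = -1.235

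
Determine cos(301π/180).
cos(301π/180) = 0.515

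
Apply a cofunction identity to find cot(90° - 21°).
cot(90° - 21°) = tan(21°) = 0.3839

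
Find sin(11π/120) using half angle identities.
sin(11π/120) = √((1 - cos 11π/60)/2) = 0.284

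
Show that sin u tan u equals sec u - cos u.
RHS = 1/cos u - cos u = (1 - cos²u)/cos u = sin²u/cos u = sin u · (sin u/cos u) = sin u tan u = LHS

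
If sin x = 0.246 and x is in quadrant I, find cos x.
cos x = 0.9693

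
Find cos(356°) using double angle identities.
cos(356°) = cos²178° - sin²178° = 0.9976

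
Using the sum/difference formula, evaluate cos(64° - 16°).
cos(64° - 16°) = cos 64° cos 16° + sin 64° sin 16° = 0.6691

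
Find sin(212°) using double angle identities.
sin(212°) = 2 sin 106° cos 106° = -0.5299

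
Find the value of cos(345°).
cos(345°) = (√6+√2)/4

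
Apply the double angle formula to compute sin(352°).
sin(352°) = 2 sin 176° cos 176° = -0.1392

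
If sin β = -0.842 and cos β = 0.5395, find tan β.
tan β = sin β / cos β = -1.561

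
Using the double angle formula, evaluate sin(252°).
sin(252°) = 2 sin 126° cos 126° = -0.9511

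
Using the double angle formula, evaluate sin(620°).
sin(620°) = 2 sin 310° cos 310° = -0.9848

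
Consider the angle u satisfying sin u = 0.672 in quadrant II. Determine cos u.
cos u = ±√(1 - sin²u) = -0.7406 (negative in QII)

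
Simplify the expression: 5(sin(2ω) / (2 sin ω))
5(sin(2ω) / (2 sin ω)) = 5(cos ω) (using Double angle)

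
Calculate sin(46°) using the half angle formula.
sin(46°) = √((1 - cos 92°)/2) = 0.7193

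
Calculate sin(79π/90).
sin(79π/90) = 0.3746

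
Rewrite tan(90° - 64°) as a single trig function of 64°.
tan(90° - 64°) = cot(64°)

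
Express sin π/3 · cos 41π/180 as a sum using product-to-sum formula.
sin π/3 cos 41π/180 = (1/2)[sin(π/3+41π/180) + sin(π/3-41π/180)]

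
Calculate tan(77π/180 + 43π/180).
tan(77π/180 + 43π/180) = (tan 77π/180 + tan 43π/180)/(1 - tan 77π/180 tan 43π/180) = -√3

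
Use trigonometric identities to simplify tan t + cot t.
tan t + cot t = sec t csc t (using Quotient identities)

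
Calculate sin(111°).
sin(111°) = 0.9336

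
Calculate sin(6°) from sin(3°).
sin(6°) = 2 sin 3° cos 3° = 0.1045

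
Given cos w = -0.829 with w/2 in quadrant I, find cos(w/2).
cos(w/2) = ±√((1 + cos w)/2); positive since w/2 ∈ QI, so cos(w/2) = 0.2924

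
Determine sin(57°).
sin(57°) = 0.8387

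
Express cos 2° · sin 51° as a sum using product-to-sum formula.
cos 2° sin 51° = (1/2)[sin(2°+51°) - sin(2°-51°)]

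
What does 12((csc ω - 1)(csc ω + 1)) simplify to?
12((csc ω - 1)(csc ω + 1)) = 12(cot²ω) (using Diff. of squares)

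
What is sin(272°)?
sin(272°) = -0.9994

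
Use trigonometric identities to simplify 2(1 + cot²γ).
2(1 + cot²γ) = 2(csc²γ) (using Pythagorean identity)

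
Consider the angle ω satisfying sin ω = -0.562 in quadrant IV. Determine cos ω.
cos ω = √(1 - sin²ω) = 0.8271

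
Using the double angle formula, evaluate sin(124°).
sin(124°) = 2 sin 62° cos 62° = 0.829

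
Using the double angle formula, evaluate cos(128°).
cos(128°) = cos²64° - sin²64° = -0.6157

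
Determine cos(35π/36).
cos(35π/36) = -0.9962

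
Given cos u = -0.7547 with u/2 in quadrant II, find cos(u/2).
cos(u/2) = ±√((1 + cos u)/2); negative since u/2 ∈ QII, so cos(u/2) = -0.3502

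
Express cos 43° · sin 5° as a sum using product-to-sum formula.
cos 43° sin 5° = (1/2)[sin(43°+5°) - sin(43°-5°)]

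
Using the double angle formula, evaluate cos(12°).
cos(12°) = cos²6° - sin²6° = 0.9781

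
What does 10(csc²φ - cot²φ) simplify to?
10(csc²φ - cot²φ) = 10 (using Pythagorean identity)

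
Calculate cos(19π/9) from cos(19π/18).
cos(19π/9) = cos²19π/18 - sin²19π/18 = 0.9397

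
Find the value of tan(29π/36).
tan(29π/36) = -0.7002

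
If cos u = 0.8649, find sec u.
sec u = 1/cos u = 1.156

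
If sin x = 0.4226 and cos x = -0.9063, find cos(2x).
cos(2x) = cos²x - sin²x = 0.6428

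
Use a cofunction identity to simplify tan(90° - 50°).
tan(90° - 50°) = cot(50°)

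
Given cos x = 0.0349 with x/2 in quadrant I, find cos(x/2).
cos(x/2) = ±√((1 + cos x)/2); positive since x/2 ∈ QI, so cos(x/2) = 0.7193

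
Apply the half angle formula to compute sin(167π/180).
sin(167π/180) = √((1 - cos 167π/90)/2) = 0.225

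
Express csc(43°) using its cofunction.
csc(43°) = sec(90° - 43°) = sec(47°)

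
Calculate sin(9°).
sin(9°) = 0.1564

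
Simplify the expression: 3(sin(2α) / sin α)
3(sin(2α) / sin α) = 3(2 cos α) (using Double angle)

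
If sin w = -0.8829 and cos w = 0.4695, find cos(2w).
cos(2w) = cos²w - sin²w = -0.5591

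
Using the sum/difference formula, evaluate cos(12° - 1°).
cos(12° - 1°) = cos 12° cos 1° + sin 12° sin 1° = 0.9816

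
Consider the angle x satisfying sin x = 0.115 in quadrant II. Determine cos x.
cos x = ±√(1 - sin²x) = -0.9934 (negative in QII)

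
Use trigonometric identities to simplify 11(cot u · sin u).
11(cot u · sin u) = 11(cos u) (using Quotient identity)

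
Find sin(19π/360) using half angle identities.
sin(19π/360) = √((1 - cos 19π/180)/2) = 0.165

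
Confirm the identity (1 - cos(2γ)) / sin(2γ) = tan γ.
LHS = 2sin²γ / (2 sin γ cos γ) = sin γ/cos γ = tan γ = RHS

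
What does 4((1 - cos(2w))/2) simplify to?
4((1 - cos(2w))/2) = 4(sin²w) (using Power reduction)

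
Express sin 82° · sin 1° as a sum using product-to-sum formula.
sin 82° sin 1° = (1/2)[cos(82°-1°) - cos(82°+1°)]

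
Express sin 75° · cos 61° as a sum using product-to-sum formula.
sin 75° cos 61° = (1/2)[sin(75°+61°) + sin(75°-61°)]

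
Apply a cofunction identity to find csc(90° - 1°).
csc(90° - 1°) = sec(1°) = 1.0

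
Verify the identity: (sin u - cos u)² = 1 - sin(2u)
LHS = sin²u - 2 sin u cos u + cos²u = (sin²u + cos²u) - 2 sin u cos u = 1 - sin(2u) = RHS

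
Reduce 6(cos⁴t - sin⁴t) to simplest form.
6(cos⁴t - sin⁴t) = 6(cos(2t)) (using Factoring + double angle)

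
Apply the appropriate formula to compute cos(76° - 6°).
cos(76° - 6°) = cos 76° cos 6° + sin 76° sin 6° = 0.342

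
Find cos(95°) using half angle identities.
cos(95°) = -√((1 + cos 190°)/2) = -0.08716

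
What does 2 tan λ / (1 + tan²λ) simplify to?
2 tan λ / (1 + tan²λ) = sin(2λ) (using Double angle)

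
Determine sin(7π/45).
sin(7π/45) = 0.4695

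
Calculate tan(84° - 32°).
tan(84° - 32°) = (tan 84° - tan 32°)/(1 + tan 84° tan 32°) = 1.28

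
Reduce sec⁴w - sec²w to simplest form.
sec⁴w - sec²w = tan⁴w + tan²w (using Pythagorean)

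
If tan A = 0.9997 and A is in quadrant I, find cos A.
cos A = 0.7072 (using tan²A + 1 = sec²A)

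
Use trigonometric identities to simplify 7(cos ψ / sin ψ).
7(cos ψ / sin ψ) = 7(cot ψ) (using Quotient identity)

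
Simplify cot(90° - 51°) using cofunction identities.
cot(90° - 51°) = tan(51°)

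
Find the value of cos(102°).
cos(102°) = -0.2079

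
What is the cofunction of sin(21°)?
sin(21°) = cos(90° - 21°) = cos(69°)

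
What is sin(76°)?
sin(76°) = 0.9703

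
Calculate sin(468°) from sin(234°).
sin(468°) = 2 sin 234° cos 234° = 0.9511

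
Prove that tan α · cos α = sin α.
LHS = (sin α/cos α) · cos α = sin α = RHS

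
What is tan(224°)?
tan(224°) = 0.9657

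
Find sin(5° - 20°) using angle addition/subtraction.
sin(5° - 20°) = sin 5° cos 20° - cos 5° sin 20° = -(√6-√2)/4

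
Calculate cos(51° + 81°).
cos(51° + 81°) = cos 51° cos 81° - sin 51° sin 81° = -0.6691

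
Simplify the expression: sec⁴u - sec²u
sec⁴u - sec²u = tan⁴u + tan²u (using Pythagorean)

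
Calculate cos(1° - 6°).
cos(1° - 6°) = cos 1° cos 6° + sin 1° sin 6° = 0.9962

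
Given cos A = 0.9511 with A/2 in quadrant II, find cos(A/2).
cos(A/2) = ±√((1 + cos A)/2); negative since A/2 ∈ QII, so cos(A/2) = -0.9877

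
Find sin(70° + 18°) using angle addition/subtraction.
sin(70° + 18°) = sin 70° cos 18° + cos 70° sin 18° = 0.9994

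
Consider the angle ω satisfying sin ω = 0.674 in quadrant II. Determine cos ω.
cos ω = ±√(1 - sin²ω) = -0.7387 (negative in QII)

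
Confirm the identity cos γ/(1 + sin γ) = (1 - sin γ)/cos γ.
RHS = (1 - sin γ)(1 + sin γ) / (cos γ(1 + sin γ)) = (1 - sin²γ) / (cos γ(1 + sin γ)) = cos²γ / (cos γ(1 + sin γ)) = cos γ/(1 + sin γ) = LHS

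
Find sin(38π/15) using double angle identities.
sin(38π/15) = 2 sin 19π/15 cos 19π/15 = 0.9945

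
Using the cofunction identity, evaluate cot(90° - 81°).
cot(90° - 81°) = tan(81°) = 6.314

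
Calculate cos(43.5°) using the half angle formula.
cos(43.5°) = √((1 + cos 87°)/2) = 0.7254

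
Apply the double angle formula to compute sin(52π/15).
sin(52π/15) = 2 sin 26π/15 cos 26π/15 = -0.9945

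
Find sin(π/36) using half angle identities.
sin(π/36) = √((1 - cos π/18)/2) = 0.08716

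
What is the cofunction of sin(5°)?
sin(5°) = cos(90° - 5°) = cos(85°)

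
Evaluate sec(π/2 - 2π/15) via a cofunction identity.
sec(π/2 - 2π/15) = csc(2π/15) = 2.459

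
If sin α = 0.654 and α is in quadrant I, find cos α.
cos α = 0.7565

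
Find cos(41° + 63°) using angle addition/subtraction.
cos(41° + 63°) = cos 41° cos 63° - sin 41° sin 63° = -0.2419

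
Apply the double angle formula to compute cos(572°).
cos(572°) = cos²286° - sin²286° = -0.848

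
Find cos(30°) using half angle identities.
cos(30°) = √((1 + cos 60°)/2) = √3/2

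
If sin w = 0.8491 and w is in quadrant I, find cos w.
cos w = 0.5282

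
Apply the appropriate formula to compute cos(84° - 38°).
cos(84° - 38°) = cos 84° cos 38° + sin 84° sin 38° = 0.6947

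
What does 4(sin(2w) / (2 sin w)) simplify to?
4(sin(2w) / (2 sin w)) = 4(cos w) (using Double angle)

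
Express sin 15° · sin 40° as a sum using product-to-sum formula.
sin 15° sin 40° = (1/2)[cos(15°-40°) - cos(15°+40°)]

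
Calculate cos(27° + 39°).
cos(27° + 39°) = cos 27° cos 39° - sin 27° sin 39° = 0.4067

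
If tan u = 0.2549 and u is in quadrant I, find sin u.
sin u = 0.247 (using tan²u + 1 = sec²u)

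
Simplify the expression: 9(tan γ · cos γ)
9(tan γ · cos γ) = 9(sin γ) (using Quotient identity)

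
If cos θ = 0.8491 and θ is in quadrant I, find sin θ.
sin θ = 0.5282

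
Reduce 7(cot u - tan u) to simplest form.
7(cot u - tan u) = 7(2 cot(2u)) (using Double angle)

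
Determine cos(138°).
cos(138°) = -0.7431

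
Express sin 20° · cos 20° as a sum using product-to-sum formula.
sin 20° cos 20° = (1/2)[sin(20°+20°) + sin(20°-20°)]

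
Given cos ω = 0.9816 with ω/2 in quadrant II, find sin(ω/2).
sin(ω/2) = ±√((1 - cos ω)/2); positive since ω/2 ∈ QII, so sin(ω/2) = 0.09592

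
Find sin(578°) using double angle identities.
sin(578°) = 2 sin 289° cos 289° = -0.6157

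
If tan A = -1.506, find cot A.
cot A = 1/tan A = -0.664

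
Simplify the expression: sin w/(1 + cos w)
sin w/(1 + cos w) = tan(w/2) (using Half angle)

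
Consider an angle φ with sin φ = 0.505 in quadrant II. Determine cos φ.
cos φ = ±√(1 - sin²φ) = -0.8631 (negative in QII)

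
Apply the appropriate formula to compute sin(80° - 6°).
sin(80° - 6°) = sin 80° cos 6° - cos 80° sin 6° = 0.9613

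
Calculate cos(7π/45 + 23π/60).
cos(7π/45 + 23π/60) = cos 7π/45 cos 23π/60 - sin 7π/45 sin 23π/60 = -0.1219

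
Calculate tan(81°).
tan(81°) = 6.314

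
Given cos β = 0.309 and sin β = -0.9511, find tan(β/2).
tan(β/2) = sin β / (1 + cos β) = -0.7266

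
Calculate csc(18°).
csc(18°) = 3.236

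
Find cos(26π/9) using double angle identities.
cos(26π/9) = cos²13π/9 - sin²13π/9 = -0.9397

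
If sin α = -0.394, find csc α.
csc α = 1/sin α = -2.538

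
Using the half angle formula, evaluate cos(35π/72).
cos(35π/72) = √((1 + cos 35π/36)/2) = 0.04362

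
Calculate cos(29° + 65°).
cos(29° + 65°) = cos 29° cos 65° - sin 29° sin 65° = -0.06976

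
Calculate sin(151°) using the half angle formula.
sin(151°) = √((1 - cos 302°)/2) = 0.4848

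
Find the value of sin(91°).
sin(91°) = 0.9998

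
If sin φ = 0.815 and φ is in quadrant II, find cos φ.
cos φ = -0.5795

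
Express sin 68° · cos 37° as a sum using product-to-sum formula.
sin 68° cos 37° = (1/2)[sin(68°+37°) + sin(68°-37°)]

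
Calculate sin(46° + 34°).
sin(46° + 34°) = sin 46° cos 34° + cos 46° sin 34° = 0.9848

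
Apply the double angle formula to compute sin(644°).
sin(644°) = 2 sin 322° cos 322° = -0.9703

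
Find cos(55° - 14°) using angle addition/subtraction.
cos(55° - 14°) = cos 55° cos 14° + sin 55° sin 14° = 0.7547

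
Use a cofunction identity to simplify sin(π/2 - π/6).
sin(π/2 - π/6) = cos(π/6)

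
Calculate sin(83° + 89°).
sin(83° + 89°) = sin 83° cos 89° + cos 83° sin 89° = 0.1392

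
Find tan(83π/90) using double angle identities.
tan(83π/90) = 2 tan 83π/180 / (1 - tan²83π/180) = -0.2493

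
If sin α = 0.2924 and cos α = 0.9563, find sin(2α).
sin(2α) = 2 sin α cos α = 0.5592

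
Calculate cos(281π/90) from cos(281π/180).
cos(281π/90) = cos²281π/180 - sin²281π/180 = -0.9272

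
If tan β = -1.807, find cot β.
cot β = 1/tan β = -0.5534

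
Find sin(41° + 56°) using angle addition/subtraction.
sin(41° + 56°) = sin 41° cos 56° + cos 41° sin 56° = 0.9925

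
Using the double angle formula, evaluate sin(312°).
sin(312°) = 2 sin 156° cos 156° = -0.7431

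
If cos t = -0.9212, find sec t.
sec t = 1/cos t = -1.086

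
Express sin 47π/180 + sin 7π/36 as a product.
sin 47π/180 + sin 7π/36 = 2 sin(41π/180) cos(π/30)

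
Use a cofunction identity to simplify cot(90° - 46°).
cot(90° - 46°) = tan(46°)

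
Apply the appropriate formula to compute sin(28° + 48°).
sin(28° + 48°) = sin 28° cos 48° + cos 28° sin 48° = 0.9703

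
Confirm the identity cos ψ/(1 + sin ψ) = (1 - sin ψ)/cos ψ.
RHS = (1 - sin ψ)(1 + sin ψ) / (cos ψ(1 + sin ψ)) = (1 - sin²ψ) / (cos ψ(1 + sin ψ)) = cos²ψ / (cos ψ(1 + sin ψ)) = cos ψ/(1 + sin ψ) = LHS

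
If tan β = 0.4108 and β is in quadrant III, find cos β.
cos β = -0.925 (using tan²β + 1 = sec²β)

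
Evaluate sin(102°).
sin(102°) = 0.9781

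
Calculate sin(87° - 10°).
sin(87° - 10°) = sin 87° cos 10° - cos 87° sin 10° = 0.9744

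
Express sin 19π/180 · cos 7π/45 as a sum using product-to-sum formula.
sin 19π/180 cos 7π/45 = (1/2)[sin(19π/180+7π/45) + sin(19π/180-7π/45)]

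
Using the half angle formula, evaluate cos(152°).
cos(152°) = -√((1 + cos 304°)/2) = -0.8829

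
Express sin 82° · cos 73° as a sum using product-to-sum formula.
sin 82° cos 73° = (1/2)[sin(82°+73°) + sin(82°-73°)]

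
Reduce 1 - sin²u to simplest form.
1 - sin²u = cos²u (using Pythagorean identity)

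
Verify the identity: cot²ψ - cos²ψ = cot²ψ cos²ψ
LHS = cos²ψ/sin²ψ - cos²ψ = cos²ψ(1/sin²ψ - 1) = cos²ψ · (1 - sin²ψ)/sin²ψ = cos²ψ · cos²ψ/sin²ψ = cos²ψ · cot²ψ = RHS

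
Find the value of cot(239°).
cot(239°) = 0.6009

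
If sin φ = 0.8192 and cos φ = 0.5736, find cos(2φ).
cos(2φ) = cos²φ - sin²φ = -0.3421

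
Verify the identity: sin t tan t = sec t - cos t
RHS = 1/cos t - cos t = (1 - cos²t)/cos t = sin²t/cos t = sin t · (sin t/cos t) = sin t tan t = LHS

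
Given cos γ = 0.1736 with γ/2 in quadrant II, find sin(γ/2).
sin(γ/2) = ±√((1 - cos γ)/2); positive since γ/2 ∈ QII, so sin(γ/2) = 0.6428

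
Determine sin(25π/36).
sin(25π/36) = 0.8192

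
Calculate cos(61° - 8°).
cos(61° - 8°) = cos 61° cos 8° + sin 61° sin 8° = 0.6018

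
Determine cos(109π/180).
cos(109π/180) = -0.3256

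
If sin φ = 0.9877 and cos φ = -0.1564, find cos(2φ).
cos(2φ) = cos²φ - sin²φ = -0.9511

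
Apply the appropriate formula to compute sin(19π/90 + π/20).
sin(19π/90 + π/20) = sin 19π/90 cos π/20 + cos 19π/90 sin π/20 = 0.7314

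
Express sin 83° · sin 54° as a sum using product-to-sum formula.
sin 83° sin 54° = (1/2)[cos(83°-54°) - cos(83°+54°)]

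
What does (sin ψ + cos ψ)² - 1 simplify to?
(sin ψ + cos ψ)² - 1 = sin(2ψ) (using Pythagorean + double angle)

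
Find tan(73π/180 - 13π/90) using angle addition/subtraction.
tan(73π/180 - 13π/90) = (tan 73π/180 - tan 13π/90)/(1 + tan 73π/180 tan 13π/90) = 1.072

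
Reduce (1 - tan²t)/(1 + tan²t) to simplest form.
(1 - tan²t)/(1 + tan²t) = cos(2t) (using Double angle)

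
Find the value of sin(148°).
sin(148°) = 0.5299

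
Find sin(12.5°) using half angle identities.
sin(12.5°) = √((1 - cos 25°)/2) = 0.2164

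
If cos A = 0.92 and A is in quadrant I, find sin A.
sin A = 0.3919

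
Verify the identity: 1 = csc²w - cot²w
RHS = 1/sin²w - cos²w/sin²w = (1 - cos²w)/sin²w = sin²w/sin²w = 1 = LHS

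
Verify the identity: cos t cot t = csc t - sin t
RHS = 1/sin t - sin t = (1 - sin²t)/sin t = cos²t/sin t = cos t · (cos t/sin t) = cos t cot t = LHS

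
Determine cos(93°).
cos(93°) = -0.05234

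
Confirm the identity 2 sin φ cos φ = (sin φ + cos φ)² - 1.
RHS = sin²φ + 2 sin φ cos φ + cos²φ - 1 = (sin²φ + cos²φ) + 2 sin φ cos φ - 1 = 1 + 2 sin φ cos φ - 1 = 2 sin φ cos φ = LHS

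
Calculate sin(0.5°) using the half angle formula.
sin(0.5°) = √((1 - cos 1°)/2) = 0.008727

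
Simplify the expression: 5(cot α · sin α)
5(cot α · sin α) = 5(cos α) (using Quotient identity)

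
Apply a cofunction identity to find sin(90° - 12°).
sin(90° - 12°) = cos(12°) = 0.9781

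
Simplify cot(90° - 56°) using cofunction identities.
cot(90° - 56°) = tan(56°)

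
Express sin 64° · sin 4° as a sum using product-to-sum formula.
sin 64° sin 4° = (1/2)[cos(64°-4°) - cos(64°+4°)]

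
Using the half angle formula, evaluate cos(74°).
cos(74°) = √((1 + cos 148°)/2) = 0.2756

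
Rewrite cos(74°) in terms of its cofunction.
cos(74°) = sin(90° - 74°) = sin(16°)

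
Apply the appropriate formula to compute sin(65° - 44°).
sin(65° - 44°) = sin 65° cos 44° - cos 65° sin 44° = 0.3584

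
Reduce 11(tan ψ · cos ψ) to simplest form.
11(tan ψ · cos ψ) = 11(sin ψ) (using Quotient identity)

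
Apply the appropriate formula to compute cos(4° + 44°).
cos(4° + 44°) = cos 4° cos 44° - sin 4° sin 44° = 0.6691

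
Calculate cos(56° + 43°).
cos(56° + 43°) = cos 56° cos 43° - sin 56° sin 43° = -0.1564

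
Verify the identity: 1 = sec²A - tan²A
RHS = 1/cos²A - sin²A/cos²A = (1 - sin²A)/cos²A = cos²A/cos²A = 1 = LHS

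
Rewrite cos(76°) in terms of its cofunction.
cos(76°) = sin(90° - 76°) = sin(14°)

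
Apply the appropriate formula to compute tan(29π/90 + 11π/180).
tan(29π/90 + 11π/180) = (tan 29π/90 + tan 11π/180)/(1 - tan 29π/90 tan 11π/180) = 2.605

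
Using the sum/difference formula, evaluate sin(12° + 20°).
sin(12° + 20°) = sin 12° cos 20° + cos 12° sin 20° = 0.5299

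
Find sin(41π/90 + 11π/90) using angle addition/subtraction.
sin(41π/90 + 11π/90) = sin 41π/90 cos 11π/90 + cos 41π/90 sin 11π/90 = 0.9703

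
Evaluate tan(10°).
tan(10°) = 0.1763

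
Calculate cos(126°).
cos(126°) = -0.5878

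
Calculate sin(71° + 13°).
sin(71° + 13°) = sin 71° cos 13° + cos 71° sin 13° = 0.9945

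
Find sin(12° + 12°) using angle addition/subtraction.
sin(12° + 12°) = sin 12° cos 12° + cos 12° sin 12° = 0.4067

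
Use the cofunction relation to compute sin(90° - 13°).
sin(90° - 13°) = cos(13°) = 0.9744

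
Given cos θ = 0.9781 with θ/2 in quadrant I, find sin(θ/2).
sin(θ/2) = ±√((1 - cos θ)/2); positive since θ/2 ∈ QI, so sin(θ/2) = 0.1046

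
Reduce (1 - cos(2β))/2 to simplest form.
(1 - cos(2β))/2 = sin²β (using Power reduction)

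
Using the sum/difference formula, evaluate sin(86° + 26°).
sin(86° + 26°) = sin 86° cos 26° + cos 86° sin 26° = 0.9272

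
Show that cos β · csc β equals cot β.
LHS = cos β · (1/sin β) = cos β/sin β = cot β = RHS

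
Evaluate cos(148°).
cos(148°) = -0.848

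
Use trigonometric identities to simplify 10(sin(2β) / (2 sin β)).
10(sin(2β) / (2 sin β)) = 10(cos β) (using Double angle)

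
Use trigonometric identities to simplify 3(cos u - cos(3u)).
3(cos u - cos(3u)) = 3(2 sin(2u) sin u) (using Sum-to-product)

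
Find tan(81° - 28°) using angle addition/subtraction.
tan(81° - 28°) = (tan 81° - tan 28°)/(1 + tan 81° tan 28°) = 1.327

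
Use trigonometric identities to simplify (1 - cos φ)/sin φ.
(1 - cos φ)/sin φ = tan(φ/2) (using Half angle)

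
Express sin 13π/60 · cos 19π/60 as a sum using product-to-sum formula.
sin 13π/60 cos 19π/60 = (1/2)[sin(13π/60+19π/60) + sin(13π/60-19π/60)]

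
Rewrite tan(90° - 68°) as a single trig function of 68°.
tan(90° - 68°) = cot(68°)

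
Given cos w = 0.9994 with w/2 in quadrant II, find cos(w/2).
cos(w/2) = ±√((1 + cos w)/2); negative since w/2 ∈ QII, so cos(w/2) = -0.9998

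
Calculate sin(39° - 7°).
sin(39° - 7°) = sin 39° cos 7° - cos 39° sin 7° = 0.5299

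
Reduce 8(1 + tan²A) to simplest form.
8(1 + tan²A) = 8(sec²A) (using Pythagorean identity)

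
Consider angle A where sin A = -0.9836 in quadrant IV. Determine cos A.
cos A = √(1 - sin²A) = 0.1804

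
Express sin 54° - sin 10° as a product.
sin 54° - sin 10° = 2 cos(32°) sin(22°)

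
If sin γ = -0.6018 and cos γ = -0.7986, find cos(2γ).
cos(2γ) = cos²γ - sin²γ = 0.2756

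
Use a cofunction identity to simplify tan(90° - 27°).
tan(90° - 27°) = cot(27°)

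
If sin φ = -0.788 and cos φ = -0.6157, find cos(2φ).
cos(2φ) = cos²φ - sin²φ = -0.2419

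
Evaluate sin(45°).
sin(45°) = √2/2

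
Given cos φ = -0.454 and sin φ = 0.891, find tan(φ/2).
tan(φ/2) = sin φ / (1 + cos φ) = 1.632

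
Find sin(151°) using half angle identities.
sin(151°) = √((1 - cos 302°)/2) = 0.4848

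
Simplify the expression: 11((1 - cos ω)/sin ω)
11((1 - cos ω)/sin ω) = 11(tan(ω/2)) (using Half angle)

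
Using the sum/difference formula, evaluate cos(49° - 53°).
cos(49° - 53°) = cos 49° cos 53° + sin 49° sin 53° = 0.9976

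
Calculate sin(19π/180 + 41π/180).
sin(19π/180 + 41π/180) = sin 19π/180 cos 41π/180 + cos 19π/180 sin 41π/180 = √3/2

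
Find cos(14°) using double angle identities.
cos(14°) = cos²7° - sin²7° = 0.9703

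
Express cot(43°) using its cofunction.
cot(43°) = tan(90° - 43°) = tan(47°)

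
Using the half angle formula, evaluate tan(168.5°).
tan(168.5°) = sin 337° / (1 + cos 337°) = -0.2035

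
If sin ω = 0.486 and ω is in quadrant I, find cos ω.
cos ω = 0.874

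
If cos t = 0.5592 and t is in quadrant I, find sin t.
sin t = 0.829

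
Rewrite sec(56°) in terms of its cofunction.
sec(56°) = csc(90° - 56°) = csc(34°)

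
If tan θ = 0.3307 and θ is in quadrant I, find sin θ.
sin θ = 0.314 (using tan²θ + 1 = sec²θ)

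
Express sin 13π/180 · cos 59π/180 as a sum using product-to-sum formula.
sin 13π/180 cos 59π/180 = (1/2)[sin(13π/180+59π/180) + sin(13π/180-59π/180)]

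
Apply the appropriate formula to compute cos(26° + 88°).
cos(26° + 88°) = cos 26° cos 88° - sin 26° sin 88° = -0.4067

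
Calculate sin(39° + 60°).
sin(39° + 60°) = sin 39° cos 60° + cos 39° sin 60° = 0.9877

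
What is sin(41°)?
sin(41°) = 0.6561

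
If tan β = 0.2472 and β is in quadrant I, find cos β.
cos β = 0.9708 (using tan²β + 1 = sec²β)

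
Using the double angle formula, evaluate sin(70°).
sin(70°) = 2 sin 35° cos 35° = 0.9397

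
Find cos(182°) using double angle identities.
cos(182°) = cos²91° - sin²91° = -0.9994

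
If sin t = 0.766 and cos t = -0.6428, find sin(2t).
sin(2t) = 2 sin t cos t = -0.9848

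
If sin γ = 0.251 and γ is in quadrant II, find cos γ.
cos γ = -0.968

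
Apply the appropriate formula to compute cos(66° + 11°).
cos(66° + 11°) = cos 66° cos 11° - sin 66° sin 11° = 0.225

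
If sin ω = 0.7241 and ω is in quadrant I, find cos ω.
cos ω = 0.6897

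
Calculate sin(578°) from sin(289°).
sin(578°) = 2 sin 289° cos 289° = -0.6157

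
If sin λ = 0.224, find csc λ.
csc λ = 1/sin λ = 4.464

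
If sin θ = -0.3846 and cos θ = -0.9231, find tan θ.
tan θ = sin θ / cos θ = 0.4166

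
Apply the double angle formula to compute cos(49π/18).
cos(49π/18) = cos²49π/36 - sin²49π/36 = -0.6428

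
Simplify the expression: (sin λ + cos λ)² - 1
(sin λ + cos λ)² - 1 = sin(2λ) (using Pythagorean + double angle)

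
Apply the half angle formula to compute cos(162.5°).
cos(162.5°) = -√((1 + cos 325°)/2) = -0.9537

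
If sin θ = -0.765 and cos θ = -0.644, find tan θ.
tan θ = sin θ / cos θ = 1.188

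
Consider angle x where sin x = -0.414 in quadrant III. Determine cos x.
cos x = ±√(1 - sin²x) = -0.9103 (negative in QIII)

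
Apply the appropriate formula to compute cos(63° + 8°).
cos(63° + 8°) = cos 63° cos 8° - sin 63° sin 8° = 0.3256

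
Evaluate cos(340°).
cos(340°) = 0.9397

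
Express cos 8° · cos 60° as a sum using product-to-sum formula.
cos 8° cos 60° = (1/2)[cos(8°-60°) + cos(8°+60°)]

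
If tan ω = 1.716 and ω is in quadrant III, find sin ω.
sin ω = -0.864 (using tan²ω + 1 = sec²ω)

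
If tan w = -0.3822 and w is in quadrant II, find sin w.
sin w = 0.357 (using tan²w + 1 = sec²w)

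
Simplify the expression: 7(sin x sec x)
7(sin x sec x) = 7(tan x) (using Reciprocal + quotient)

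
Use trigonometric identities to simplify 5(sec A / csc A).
5(sec A / csc A) = 5(tan A) (using Reciprocal identities)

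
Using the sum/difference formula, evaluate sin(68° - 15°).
sin(68° - 15°) = sin 68° cos 15° - cos 68° sin 15° = 0.7986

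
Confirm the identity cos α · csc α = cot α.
LHS = cos α · (1/sin α) = cos α/sin α = cot α = RHS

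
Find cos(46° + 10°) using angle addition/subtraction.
cos(46° + 10°) = cos 46° cos 10° - sin 46° sin 10° = 0.5592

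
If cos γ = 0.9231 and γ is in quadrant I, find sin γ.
sin γ = 0.3846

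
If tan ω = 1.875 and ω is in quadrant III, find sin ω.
sin ω = -0.8824 (using tan²ω + 1 = sec²ω)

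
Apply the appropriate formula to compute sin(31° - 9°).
sin(31° - 9°) = sin 31° cos 9° - cos 31° sin 9° = 0.3746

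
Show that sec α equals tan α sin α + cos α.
RHS = sin²α/cos α + cos α = (sin²α + cos²α)/cos α = 1/cos α = sec α = LHS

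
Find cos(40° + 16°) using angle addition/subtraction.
cos(40° + 16°) = cos 40° cos 16° - sin 40° sin 16° = 0.5592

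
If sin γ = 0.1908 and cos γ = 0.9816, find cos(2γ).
cos(2γ) = cos²γ - sin²γ = 0.9271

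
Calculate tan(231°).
tan(231°) = 1.235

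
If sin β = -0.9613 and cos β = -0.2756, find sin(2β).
sin(2β) = 2 sin β cos β = 0.5299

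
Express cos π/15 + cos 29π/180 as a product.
cos π/15 + cos 29π/180 = 2 cos(41π/360) cos(-17π/360)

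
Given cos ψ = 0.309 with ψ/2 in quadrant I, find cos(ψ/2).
cos(ψ/2) = ±√((1 + cos ψ)/2); positive since ψ/2 ∈ QI, so cos(ψ/2) = 0.809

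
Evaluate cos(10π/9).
cos(10π/9) = -0.9397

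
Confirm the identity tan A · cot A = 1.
LHS = (sin A/cos A) · (cos A/sin A) = 1 = RHS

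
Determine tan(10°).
tan(10°) = 0.1763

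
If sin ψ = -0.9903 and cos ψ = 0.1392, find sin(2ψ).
sin(2ψ) = 2 sin ψ cos ψ = -0.2757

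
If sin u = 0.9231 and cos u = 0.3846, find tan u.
tan u = sin u / cos u = 2.4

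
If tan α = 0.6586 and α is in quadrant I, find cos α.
cos α = 0.8351 (using tan²α + 1 = sec²α)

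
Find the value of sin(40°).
sin(40°) = 0.6428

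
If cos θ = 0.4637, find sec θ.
sec θ = 1/cos θ = 2.157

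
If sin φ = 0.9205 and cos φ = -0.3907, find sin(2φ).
sin(2φ) = 2 sin φ cos φ = -0.7193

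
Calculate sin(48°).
sin(48°) = 0.7431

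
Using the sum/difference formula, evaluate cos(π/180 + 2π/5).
cos(π/180 + 2π/5) = cos π/180 cos 2π/5 - sin π/180 sin 2π/5 = 0.2924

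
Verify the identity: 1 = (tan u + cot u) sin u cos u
RHS = (sin u/cos u + cos u/sin u) sin u cos u = ((sin²u + cos²u)/(sin u cos u)) · sin u cos u = sin²u + cos²u = 1 = LHS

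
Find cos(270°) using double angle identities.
cos(270°) = cos²135° - sin²135° = 0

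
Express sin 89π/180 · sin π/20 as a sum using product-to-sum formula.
sin 89π/180 sin π/20 = (1/2)[cos(89π/180-π/20) - cos(89π/180+π/20)]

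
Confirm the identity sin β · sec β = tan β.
LHS = sin β · (1/cos β) = sin β/cos β = tan β = RHS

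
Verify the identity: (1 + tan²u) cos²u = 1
LHS = sec²u · cos²u = (1/cos²u) · cos²u = 1 = RHS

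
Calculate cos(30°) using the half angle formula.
cos(30°) = √((1 + cos 60°)/2) = √3/2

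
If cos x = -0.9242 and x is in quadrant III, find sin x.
sin x = -0.3819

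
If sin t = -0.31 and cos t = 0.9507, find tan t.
tan t = sin t / cos t = -0.3261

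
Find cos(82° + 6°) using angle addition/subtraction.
cos(82° + 6°) = cos 82° cos 6° - sin 82° sin 6° = 0.0349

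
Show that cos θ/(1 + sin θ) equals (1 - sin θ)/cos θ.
RHS = (1 - sin θ)(1 + sin θ) / (cos θ(1 + sin θ)) = (1 - sin²θ) / (cos θ(1 + sin θ)) = cos²θ / (cos θ(1 + sin θ)) = cos θ/(1 + sin θ) = LHS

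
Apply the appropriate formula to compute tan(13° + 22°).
tan(13° + 22°) = (tan 13° + tan 22°)/(1 - tan 13° tan 22°) = 0.7002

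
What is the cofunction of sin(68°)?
sin(68°) = cos(90° - 68°) = cos(22°)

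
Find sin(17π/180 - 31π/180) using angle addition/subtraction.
sin(17π/180 - 31π/180) = sin 17π/180 cos 31π/180 - cos 17π/180 sin 31π/180 = -0.2419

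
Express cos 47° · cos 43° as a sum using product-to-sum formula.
cos 47° cos 43° = (1/2)[cos(47°-43°) + cos(47°+43°)]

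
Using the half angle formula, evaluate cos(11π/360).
cos(11π/360) = √((1 + cos 11π/180)/2) = 0.9954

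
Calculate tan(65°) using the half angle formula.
tan(65°) = sin 130° / (1 + cos 130°) = 2.145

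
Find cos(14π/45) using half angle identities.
cos(14π/45) = √((1 + cos 28π/45)/2) = 0.5592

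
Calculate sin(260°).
sin(260°) = -0.9848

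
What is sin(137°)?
sin(137°) = 0.682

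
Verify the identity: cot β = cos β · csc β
RHS = cos β · (1/sin β) = cos β/sin β = cot β = LHS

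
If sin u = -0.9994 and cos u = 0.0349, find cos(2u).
cos(2u) = cos²u - sin²u = -0.9976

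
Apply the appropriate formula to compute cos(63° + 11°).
cos(63° + 11°) = cos 63° cos 11° - sin 63° sin 11° = 0.2756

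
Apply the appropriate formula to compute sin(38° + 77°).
sin(38° + 77°) = sin 38° cos 77° + cos 38° sin 77° = 0.9063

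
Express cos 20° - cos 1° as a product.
cos 20° - cos 1° = -2 sin(10.5°) sin(9.5°)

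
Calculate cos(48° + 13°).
cos(48° + 13°) = cos 48° cos 13° - sin 48° sin 13° = 0.4848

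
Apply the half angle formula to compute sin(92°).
sin(92°) = √((1 - cos 184°)/2) = 0.9994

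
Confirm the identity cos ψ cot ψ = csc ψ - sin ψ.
RHS = 1/sin ψ - sin ψ = (1 - sin²ψ)/sin ψ = cos²ψ/sin ψ = cos ψ · (cos ψ/sin ψ) = cos ψ cot ψ = LHS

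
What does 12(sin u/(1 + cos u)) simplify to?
12(sin u/(1 + cos u)) = 12(tan(u/2)) (using Half angle)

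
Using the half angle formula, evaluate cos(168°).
cos(168°) = -√((1 + cos 336°)/2) = -0.9781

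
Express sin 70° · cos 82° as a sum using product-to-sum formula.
sin 70° cos 82° = (1/2)[sin(70°+82°) + sin(70°-82°)]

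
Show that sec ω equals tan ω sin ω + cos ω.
RHS = sin²ω/cos ω + cos ω = (sin²ω + cos²ω)/cos ω = 1/cos ω = sec ω = LHS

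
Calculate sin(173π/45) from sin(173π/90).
sin(173π/45) = 2 sin 173π/90 cos 173π/90 = -0.4695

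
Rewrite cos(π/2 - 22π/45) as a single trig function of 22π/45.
cos(π/2 - 22π/45) = sin(22π/45)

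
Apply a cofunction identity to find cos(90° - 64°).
cos(90° - 64°) = sin(64°) = 0.8988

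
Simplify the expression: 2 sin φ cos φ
2 sin φ cos φ = sin(2φ) (using Double angle)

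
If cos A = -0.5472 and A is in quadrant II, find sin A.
sin A = 0.837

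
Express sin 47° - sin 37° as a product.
sin 47° - sin 37° = 2 cos(42°) sin(5°)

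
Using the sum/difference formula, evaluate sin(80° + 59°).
sin(80° + 59°) = sin 80° cos 59° + cos 80° sin 59° = 0.6561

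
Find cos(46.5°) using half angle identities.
cos(46.5°) = √((1 + cos 93°)/2) = 0.6884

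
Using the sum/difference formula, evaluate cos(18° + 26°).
cos(18° + 26°) = cos 18° cos 26° - sin 18° sin 26° = 0.7193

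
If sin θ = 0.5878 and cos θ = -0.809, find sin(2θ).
sin(2θ) = 2 sin θ cos θ = -0.9511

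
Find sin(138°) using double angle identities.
sin(138°) = 2 sin 69° cos 69° = 0.6691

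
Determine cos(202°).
cos(202°) = -0.9272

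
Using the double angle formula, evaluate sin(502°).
sin(502°) = 2 sin 251° cos 251° = 0.6157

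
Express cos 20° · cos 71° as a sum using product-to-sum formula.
cos 20° cos 71° = (1/2)[cos(20°-71°) + cos(20°+71°)]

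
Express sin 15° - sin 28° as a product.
sin 15° - sin 28° = 2 cos(21.5°) sin(-6.5°)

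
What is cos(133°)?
cos(133°) = -0.682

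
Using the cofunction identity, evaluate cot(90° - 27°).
cot(90° - 27°) = tan(27°) = 0.5095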